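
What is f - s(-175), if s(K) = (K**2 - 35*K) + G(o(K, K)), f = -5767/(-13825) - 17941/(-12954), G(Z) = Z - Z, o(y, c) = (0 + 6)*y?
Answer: -83306327183/2266950 ≈ -36748.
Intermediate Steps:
o(y, c) = 6*y
G(Z) = 0
f = 4085317/2266950 (f = -5767*(-1/13825) - 17941*(-1/12954) = 73/175 + 17941/12954 = 4085317/2266950 ≈ 1.8021)
s(K) = K**2 - 35*K (s(K) = (K**2 - 35*K) + 0 = K**2 - 35*K)
f - s(-175) = 4085317/2266950 - (-175)*(-35 - 175) = 4085317/2266950 - (-175)*(-210) = 4085317/2266950 - 1*36750 = 4085317/2266950 - 36750 = -83306327183/2266950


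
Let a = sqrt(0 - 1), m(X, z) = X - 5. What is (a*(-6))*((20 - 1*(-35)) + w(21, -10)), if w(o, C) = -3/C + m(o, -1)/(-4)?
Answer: -1539*I/5 ≈ -307.8*I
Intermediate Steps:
m(X, z) = -5 + X
a = I (a = sqrt(-1) = I ≈ 1.0*I)
w(o, C) = 5/4 - 3/C - o/4 (w(o, C) = -3/C + (-5 + o)/(-4) = -3/C + (-5 + o)*(-1/4) = -3/C + (5/4 - o/4) = 5/4 - 3/C - o/4)
(a*(-6))*((20 - 1*(-35)) + w(21, -10)) = (I*(-6))*((20 - 1*(-35)) + (1/4)*(-12 - 10*(5 - 1*21))/(-10)) = (-6*I)*((20 + 35) + (1/4)*(-1/10)*(-12 - 10*(5 - 21))) = (-6*I)*(55 + (1/4)*(-1/10)*(-12 - 10*(-16))) = (-6*I)*(55 + (1/4)*(-1/10)*(-12 + 160)) = (-6*I)*(55 + (1/4)*(-1/10)*148) = (-6*I)*(55 - 37/10) = -6*I*(513/10) = -1539*I/5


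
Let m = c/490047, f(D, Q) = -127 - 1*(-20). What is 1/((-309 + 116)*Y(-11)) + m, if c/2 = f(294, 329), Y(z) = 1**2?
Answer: -531349/94579071 ≈ -0.0056180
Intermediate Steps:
Y(z) = 1
f(D, Q) = -107 (f(D, Q) = -127 + 20 = -107)
c = -214 (c = 2*(-107) = -214)
m = -214/490047 ≈ -0.00043669
1/((-309 + 116)*Y(-11)) + m = 1/((-309 + 116)*1) - 214/490047 = 1/(-193*1) - 214/490047 = 1/(-193) - 214/490047 = -1/193 - 214/490047 = -531349/94579071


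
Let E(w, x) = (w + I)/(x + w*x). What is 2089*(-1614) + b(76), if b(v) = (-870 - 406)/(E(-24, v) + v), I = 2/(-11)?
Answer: -129684265754/38463 ≈ -3.3717e+6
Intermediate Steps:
I = -2/11 (I = 2*(-1/11) = -2/11 ≈ -0.18182)
E(w, x) = (-2/11 + w)/(x + w*x) (E(w, x) = (w - 2/11)/(x + w*x) = (-2/11 + w)/(x + w*x))
b(v) = -1276/(v + 266/(253*v)) (b(v) = (-870 - 406)/((-2/11 - 24)/(v*(1 - 24)) + v) = -1276/(-266/11/(v*(-23)) + v) = -1276/(-1/23*(-266/11)/v + v) = -1276/(266/(253*v) + v) = -1276/(v + 266/(253*v)))
2089*(-1614) + b(76) = 2089*(-1614) - 322828*76/(266 + 253*76²) = -3371646 - 322828*76/(266 + 253*5776) = -3371646 - 322828*76/(266 + 1461328) = -3371646 - 322828*76/1461594 = -3371646 - 322828*76*1/1461594 = -3371646 - 645656/38463 = -129684265754/38463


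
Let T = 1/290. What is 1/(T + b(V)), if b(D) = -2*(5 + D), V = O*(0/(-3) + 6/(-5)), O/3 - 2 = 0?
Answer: 290/1277 ≈ 0.22709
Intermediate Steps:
O = 6 (O = 6 + 3*0 = 6 + 0 = 6)
T = 1/290 ≈ 0.0034483
V = -36/5 (V = 6*(0/(-3) + 6/(-5)) = 6*(0*(-⅓) + 6*(-⅕)) = 6*(0 - 6/5) = 6*(-6/5) = -36/5 ≈ -7.2000)
b(D) = -10 - 2*D
1/(T + b(V)) = 1/(1/290 + (-10 - 2*(-36/5))) = 1/(1/290 + (-10 + 72/5)) = 1/(1/290 + 22/5) = 1/(1277/290) = 290/1277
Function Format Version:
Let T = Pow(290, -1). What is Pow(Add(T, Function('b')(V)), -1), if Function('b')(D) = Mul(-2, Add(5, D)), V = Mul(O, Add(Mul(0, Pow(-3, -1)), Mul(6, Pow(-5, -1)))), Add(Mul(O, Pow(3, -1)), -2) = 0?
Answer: Rational(290, 1277) ≈ 0.22709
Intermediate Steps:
O = 6 (O = Add(6, Mul(3, 0)) = Add(6, 0) = 6)
T = Rational(1, 290) ≈ 0.0034483
V = Rational(-36, 5) (V = Mul(6, Add(Mul(0, Pow(-3, -1)), Mul(6, Pow(-5, -1)))) = Mul(6, Add(Mul(0, Rational(-1, 3)), Mul(6, Rational(-1, 5)))) = Mul(6, Add(0, Rational(-6, 5))) = Mul(6, Rational(-6, 5)) = Rational(-36, 5) ≈ -7.2000)
Function('b')(D) = Add(-10, Mul(-2, D))
Pow(Add(T, Function('b')(V)), -1) = Pow(Add(Rational(1, 290), Add(-10, Mul(-2, Rational(-36, 5)))), -1) = Pow(Add(Rational(1, 290), Add(-10, Rational(72, 5))), -1) = Pow(Add(Rational(1, 290), Rational(22, 5)), -1) = Pow(Rational(1277, 290), -1) = Rational(290, 1277)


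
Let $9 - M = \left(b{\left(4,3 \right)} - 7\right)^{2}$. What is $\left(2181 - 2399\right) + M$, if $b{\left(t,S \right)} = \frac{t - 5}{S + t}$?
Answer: $- \frac{12741}{49} \approx -260.02$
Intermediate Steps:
$b{\left(t,S \right)} = \frac{-5 + t}{S + t}$
$M = - \frac{2059}{49}$ ($M = 9 - \left(\frac{-5 + 4}{3 + 4} - 7\right)^{2} = 9 - \left(\frac{1}{7} \left(-1\right) - 7\right)^{2} = 9 - \left(- \frac{1}{7} - 7\right)^{2} = 9 - \left(- \frac{50}{7}\right)^{2} = 9 - \frac{2500}{49} = - \frac{2059}{49} \approx -42.02$)
$\left(2181 - 2399\right) + M = \left(2181 - 2399\right) - \frac{2059}{49} = -218 - \frac{2059}{49} = - \frac{12741}{49}$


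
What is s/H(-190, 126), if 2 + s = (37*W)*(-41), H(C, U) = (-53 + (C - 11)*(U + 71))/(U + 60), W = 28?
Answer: 3950454/19825 ≈ 199.27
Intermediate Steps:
H(C, U) = (-53 + (-11 + C)*(71 + U))/(60 + U)
s = -42478 (s = -2 + (37*28)*(-41) = -2 + 1036*(-41) = -2 - 42476 = -42478)
s/H(-190, 126) = -42478*(60 + 126)/(-834 - 11*126 + 71*(-190) - 190*126) = -42478*186/(-834 - 1386 - 13490 - 23940) = -42478/((1/186)*(-39650)) = -42478/(-19825/93) = -42478*(-93/19825) = 3950454/19825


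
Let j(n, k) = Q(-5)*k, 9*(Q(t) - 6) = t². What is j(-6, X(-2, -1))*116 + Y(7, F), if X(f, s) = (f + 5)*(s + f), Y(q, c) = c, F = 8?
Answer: -9156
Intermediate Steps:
Q(t) = 6 + t²/9
X(f, s) = (5 + f)*(f + s)
j(n, k) = 79*k/9 (j(n, k) = (6 + (⅑)*(-5)²)*k = (6 + (⅑)*25)*k = (6 + 25/9)*k = 79*k/9)
j(-6, X(-2, -1))*116 + Y(7, F) = (79*((-2)² + 5*(-2) + 5*(-1) - 2*(-1))/9)*116 + 8 = (79*(4 - 10 - 5 + 2)/9)*116 + 8 = ((79/9)*(-9))*116 + 8 = -79*116 + 8 = -9164 + 8 = -9156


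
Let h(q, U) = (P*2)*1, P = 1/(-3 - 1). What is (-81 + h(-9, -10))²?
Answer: 26569/4 ≈ 6642.3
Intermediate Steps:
P = -¼ (P = 1/(-4) = -¼ ≈ -0.25000)
h(q, U) = -½ (h(q, U) = -¼*2*1 = -½*1 = -½)
(-81 + h(-9, -10))² = (-81 - ½)² = (-163/2)² = 26569/4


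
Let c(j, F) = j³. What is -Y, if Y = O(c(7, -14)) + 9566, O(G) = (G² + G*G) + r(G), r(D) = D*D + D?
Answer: -362856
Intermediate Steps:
r(D) = D + D² (r(D) = D² + D = D + D²)
O(G) = 2*G² + G*(1 + G) (O(G) = (G² + G*G) + G*(1 + G) = (G² + G²) + G*(1 + G) = 2*G² + G*(1 + G))
Y = 362856 (Y = 7³*(1 + 3*7³) + 9566 = 343*(1 + 3*343) + 9566 = 343*(1 + 1029) + 9566 = 343*1030 + 9566 = 353290 + 9566 = 362856)
-Y = -1*362856 = -362856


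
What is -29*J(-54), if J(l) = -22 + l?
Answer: 2204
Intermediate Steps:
-29*J(-54) = -29*(-22 - 54) = -29*(-76) = 2204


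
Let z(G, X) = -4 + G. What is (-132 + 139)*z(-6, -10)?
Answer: -70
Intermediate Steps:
(-132 + 139)*z(-6, -10) = (-132 + 139)*(-4 - 6) = 7*(-10) = -70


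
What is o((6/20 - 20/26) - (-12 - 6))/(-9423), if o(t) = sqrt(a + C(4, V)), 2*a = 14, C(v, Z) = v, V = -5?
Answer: -sqrt(11)/9423 ≈ -0.00035197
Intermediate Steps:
a = 7 (a = (1/2)*14 = 7)
o(t) = sqrt(11) (o(t) = sqrt(7 + 4) = sqrt(11))
o((6/20 - 20/26) - (-12 - 6))/(-9423) = sqrt(11)/(-9423) = sqrt(11)*(-1/9423) = -sqrt(11)/9423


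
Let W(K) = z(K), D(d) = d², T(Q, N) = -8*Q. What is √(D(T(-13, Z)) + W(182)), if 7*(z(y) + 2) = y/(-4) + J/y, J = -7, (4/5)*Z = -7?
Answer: √89496862/91 ≈ 103.96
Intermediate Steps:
Z = -35/4 (Z = (5/4)*(-7) = -35/4 ≈ -8.7500)
z(y) = -2 - 1/y - y/28 (z(y) = -2 + (y/(-4) - 7/y)/7 = -2 + (y*(-¼) - 7/y)/7 = -2 + (-y/4 - 7/y)/7 = -2 + (-7/y - y/4)/7 = -2 + (-1/y - y/28) = -2 - 1/y - y/28)
W(K) = -2 - 1/K - K/28
√(D(T(-13, Z)) + W(182)) = √((-8*(-13))² + (-2 - 1/182 - 1/28*182)) = √(104² + (-2 - 1*1/182 - 13/2)) = √(10816 + (-2 - 1/182 - 13/2)) = √(10816 - 774/91) = √(983482/91) = √89496862/91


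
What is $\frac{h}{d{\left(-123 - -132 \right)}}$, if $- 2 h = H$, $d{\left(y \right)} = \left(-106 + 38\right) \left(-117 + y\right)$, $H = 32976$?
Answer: $- \frac{229}{102} \approx -2.2451$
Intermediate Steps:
$d{\left(y \right)} = 7956 - 68 y$ ($d{\left(y \right)} = - 68 \left(-117 + y\right) = 7956 - 68 y$)
$h = -16488$ ($h = \left(- \frac{1}{2}\right) 32976 = -16488$)
$\frac{h}{d{\left(-123 - -132 \right)}} = - \frac{16488}{7956 - 68 \left(-123 - -132\right)} = - \frac{16488}{7956 - 68 \left(-123 + 132\right)} = - \frac{16488}{7956 - 612} = - \frac{16488}{7344} = \left(-16488\right) \frac{1}{7344} = - \frac{229}{102}$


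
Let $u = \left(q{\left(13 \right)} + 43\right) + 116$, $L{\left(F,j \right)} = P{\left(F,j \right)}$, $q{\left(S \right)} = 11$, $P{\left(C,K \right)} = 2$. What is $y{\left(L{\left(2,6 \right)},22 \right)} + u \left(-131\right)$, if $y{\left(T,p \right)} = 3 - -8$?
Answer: $-22259$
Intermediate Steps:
$L{\left(F,j \right)} = 2$
$y{\left(T,p \right)} = 11$ ($y{\left(T,p \right)} = 3 + 8 = 11$)
$u = 170$ ($u = \left(11 + 43\right) + 116 = 54 + 116 = 170$)
$y{\left(L{\left(2,6 \right)},22 \right)} + u \left(-131\right) = 11 + 170 \left(-131\right) = 11 - 22270 = -22259$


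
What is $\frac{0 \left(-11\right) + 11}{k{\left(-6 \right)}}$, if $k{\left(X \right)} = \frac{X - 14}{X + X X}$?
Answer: $- \frac{33}{2} \approx -16.5$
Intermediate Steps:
$k{\left(X \right)} = \frac{-14 + X}{X + X^{2}}$
$\frac{0 \left(-11\right) + 11}{k{\left(-6 \right)}} = \frac{0 \left(-11\right) + 11}{\frac{1}{-6} \frac{1}{1 - 6} \left(-14 - 6\right)} = \frac{0 + 11}{\left(- \frac{1}{6}\right) \frac{1}{-5} \left(-20\right)} = \frac{11}{\left(- \frac{1}{6}\right) \left(- \frac{1}{5}\right) \left(-20\right)} = \frac{11}{- \frac{2}{3}} = 11 \left(- \frac{3}{2}\right) = - \frac{33}{2}$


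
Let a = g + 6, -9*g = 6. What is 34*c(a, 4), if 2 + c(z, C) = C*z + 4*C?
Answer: 3604/3 ≈ 1201.3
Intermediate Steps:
g = -⅔ (g = -⅑*6 = -⅔ ≈ -0.66667)
a = 16/3 (a = -⅔ + 6 = 16/3 ≈ 5.3333)
c(z, C) = -2 + 4*C + C*z (c(z, C) = -2 + (C*z + 4*C) = -2 + (4*C + C*z) = -2 + 4*C + C*z)
34*c(a, 4) = 34*(-2 + 4*4 + 4*(16/3)) = 34*(-2 + 16 + 64/3) = 34*(106/3) = 3604/3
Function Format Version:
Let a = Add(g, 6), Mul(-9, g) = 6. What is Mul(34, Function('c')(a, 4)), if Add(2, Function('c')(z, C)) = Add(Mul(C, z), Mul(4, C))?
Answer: Rational(3604, 3) ≈ 1201.3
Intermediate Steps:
g = Rational(-2, 3) (g = Mul(Rational(-1, 9), 6) = Rational(-2, 3) ≈ -0.66667)
a = Rational(16, 3) (a = Add(Rational(-2, 3), 6) = Rational(16, 3) ≈ 5.3333)
Function('c')(z, C) = Add(-2, Mul(4, C), Mul(C, z)) (Function('c')(z, C) = Add(-2, Add(Mul(C, z), Mul(4, C))) = Add(-2, Add(Mul(4, C), Mul(C, z))) = Add(-2, Mul(4, C), Mul(C, z)))
Mul(34, Function('c')(a, 4)) = Mul(34, Add(-2, Mul(4, 4), Mul(4, Rational(16, 3)))) = Mul(34, Add(-2, 16, Rational(64, 3))) = Mul(34, Rational(106, 3)) = Rational(3604, 3)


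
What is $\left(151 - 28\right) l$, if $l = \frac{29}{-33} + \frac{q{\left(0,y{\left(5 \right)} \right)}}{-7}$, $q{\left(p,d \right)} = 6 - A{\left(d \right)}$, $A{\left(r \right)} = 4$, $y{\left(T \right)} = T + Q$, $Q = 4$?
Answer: $- \frac{11029}{77} \approx -143.23$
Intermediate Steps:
$y{\left(T \right)} = 4 + T$ ($y{\left(T \right)} = T + 4 = 4 + T$)
$q{\left(p,d \right)} = 2$ ($q{\left(p,d \right)} = 6 - 4 = 2$)
$l = - \frac{269}{231}$ ($l = \frac{29}{-33} + \frac{2}{-7} = 29 \left(- \frac{1}{33}\right) + 2 \left(- \frac{1}{7}\right) = - \frac{29}{33} - \frac{2}{7} = - \frac{269}{231} \approx -1.1645$)
$\left(151 - 28\right) l = \left(151 - 28\right) \left(- \frac{269}{231}\right) = 123 \left(- \frac{269}{231}\right) = - \frac{11029}{77}$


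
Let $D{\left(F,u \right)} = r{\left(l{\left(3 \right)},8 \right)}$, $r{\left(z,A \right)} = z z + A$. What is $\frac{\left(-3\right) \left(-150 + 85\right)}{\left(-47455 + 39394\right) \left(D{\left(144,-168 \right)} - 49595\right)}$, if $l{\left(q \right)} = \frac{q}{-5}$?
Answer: $\frac{1625}{3330982542} \approx 4.8784 \cdot 10^{-7}$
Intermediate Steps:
$l{\left(q \right)} = - \frac{q}{5}$ ($l{\left(q \right)} = q \left(- \frac{1}{5}\right) = - \frac{q}{5}$)
$r{\left(z,A \right)} = A + z^{2}$ ($r{\left(z,A \right)} = z^{2} + A = A + z^{2}$)
$D{\left(F,u \right)} = \frac{209}{25}$ ($D{\left(F,u \right)} = 8 + \left(\left(- \frac{1}{5}\right) 3\right)^{2} = 8 + \left(- \frac{3}{5}\right)^{2} = 8 + \frac{9}{25} = \frac{209}{25}$)
$\frac{\left(-3\right) \left(-150 + 85\right)}{\left(-47455 + 39394\right) \left(D{\left(144,-168 \right)} - 49595\right)} = \frac{\left(-3\right) \left(-150 + 85\right)}{\left(-47455 + 39394\right) \left(\frac{209}{25} - 49595\right)} = \frac{\left(-3\right) \left(-65\right)}{\left(-8061\right) \left(- \frac{1239666}{25}\right)} = \frac{195}{\frac{9992947626}{25}} = 195 \cdot \frac{25}{9992947626} = \frac{1625}{3330982542}$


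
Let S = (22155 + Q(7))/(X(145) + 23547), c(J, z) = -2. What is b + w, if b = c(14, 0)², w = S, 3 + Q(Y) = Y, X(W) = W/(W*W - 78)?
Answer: 2437121189/493239154 ≈ 4.9411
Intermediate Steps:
X(W) = W/(-78 + W²) (X(W) = W/(W² - 78) = W/(-78 + W²))
Q(Y) = -3 + Y
S = 464164573/493239154 (S = (22155 + (-3 + 7))/(145/(-78 + 145²) + 23547) = (22155 + 4)/(145/(-78 + 21025) + 23547) = 22159/(145/20947 + 23547) = 22159/(493239154/20947) = 22159*(20947/493239154) = 464164573/493239154 ≈ 0.94105)
w = 464164573/493239154 ≈ 0.94105
b = 4 (b = (-2)² = 4)
b + w = 4 + 464164573/493239154 = 2437121189/493239154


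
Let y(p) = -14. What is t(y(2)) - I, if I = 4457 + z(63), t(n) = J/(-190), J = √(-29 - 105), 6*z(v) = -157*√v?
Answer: -4457 + 157*√7/2 - I*√134/190 ≈ -4249.3 - 0.060925*I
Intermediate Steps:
z(v) = -157*√v/6 (z(v) = (-157*√v)/6 = -157*√v/6)
J = I*√134 (J = √(-134) = I*√134 ≈ 11.576*I)
t(n) = -I*√134/190 (t(n) = (I*√134)/(-190) = (I*√134)*(-1/190) = -I*√134/190)
I = 4457 - 157*√7/2 ≈ 4249.3
t(y(2)) - I = -I*√134/190 - (4457 - 157*√7/2) = -I*√134/190 + (-4457 + 157*√7/2) = -4457 + 157*√7/2 - I*√134/190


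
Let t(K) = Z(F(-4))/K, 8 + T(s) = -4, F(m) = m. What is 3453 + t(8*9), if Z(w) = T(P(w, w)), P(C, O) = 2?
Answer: 20717/6 ≈ 3452.8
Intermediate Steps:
T(s) = -12 (T(s) = -8 - 4 = -12)
Z(w) = -12
t(K) = -12/K
3453 + t(8*9) = 3453 - 12/(8*9) = 3453 - 12/72 = 3453 - 12*1/72 = 3453 - ⅙ = 20717/6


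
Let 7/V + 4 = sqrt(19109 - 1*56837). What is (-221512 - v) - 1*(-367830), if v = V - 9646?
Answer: 210239473/1348 + 3*I*sqrt(262)/1348 ≈ 1.5596e+5 + 0.036023*I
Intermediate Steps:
V = 7/(-4 + 12*I*sqrt(262)) (V = 7/(-4 + sqrt(19109 - 1*56837)) = 7/(-4 + sqrt(19109 - 56837)) = 7/(-4 + sqrt(-37728)) = 7/(-4 + 12*I*sqrt(262)) ≈ -0.00074184 - 0.036023*I)
v = -13002809/1348 - 3*I*sqrt(262)/1348 (v = (-1/1348 - 3*I*sqrt(262)/1348) - 9646 = -13002809/1348 - 3*I*sqrt(262)/1348 ≈ -9646.0 - 0.036023*I)
(-221512 - v) - 1*(-367830) = (-221512 - (-13002809/1348 - 3*I*sqrt(262)/1348)) - 1*(-367830) = (-221512 + (13002809/1348 + 3*I*sqrt(262)/1348)) + 367830 = (-285595367/1348 + 3*I*sqrt(262)/1348) + 367830 = 210239473/1348 + 3*I*sqrt(262)/1348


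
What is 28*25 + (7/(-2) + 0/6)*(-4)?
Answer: 714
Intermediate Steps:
28*25 + (7/(-2) + 0/6)*(-4) = 700 + (7*(-½) + 0*(⅙))*(-4) = 700 + (-7/2 + 0)*(-4) = 700 - 7/2*(-4) = 700 + 14 = 714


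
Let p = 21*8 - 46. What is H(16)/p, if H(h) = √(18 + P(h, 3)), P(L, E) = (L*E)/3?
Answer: √34/122 ≈ 0.047795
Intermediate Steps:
P(L, E) = E*L/3 (P(L, E) = (E*L)*(⅓) = E*L/3)
H(h) = √(18 + h) (H(h) = √(18 + (⅓)*3*h) = √(18 + h))
p = 122 (p = 168 - 46 = 122)
H(16)/p = √(18 + 16)/122 = √34*(1/122) = √34/122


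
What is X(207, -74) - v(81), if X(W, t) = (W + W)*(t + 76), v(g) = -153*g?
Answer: 13221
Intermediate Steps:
X(W, t) = 2*W*(76 + t) (X(W, t) = (2*W)*(76 + t) = 2*W*(76 + t))
X(207, -74) - v(81) = 2*207*(76 - 74) - (-153)*81 = 2*207*2 - 1*(-12393) = 828 + 12393 = 13221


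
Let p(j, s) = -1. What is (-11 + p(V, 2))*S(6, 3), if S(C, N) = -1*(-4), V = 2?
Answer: -48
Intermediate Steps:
S(C, N) = 4
(-11 + p(V, 2))*S(6, 3) = (-11 - 1)*4 = -12*4 = -48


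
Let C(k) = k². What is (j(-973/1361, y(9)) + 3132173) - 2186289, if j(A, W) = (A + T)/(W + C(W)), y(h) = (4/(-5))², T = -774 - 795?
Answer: 421582565297/446408 ≈ 9.4439e+5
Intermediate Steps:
T = -1569
y(h) = 16/25 (y(h) = (4*(-⅕))² = (-⅘)² = 16/25)
j(A, W) = (-1569 + A)/(W + W²) (j(A, W) = (A - 1569)/(W + W²) = (-1569 + A)/(W + W²))
(j(-973/1361, y(9)) + 3132173) - 2186289 = ((-1569 - 973/1361)/((16/25)*(1 + 16/25)) + 3132173) - 2186289 = (25*(-1569 - 973*1/1361)/(16*(41/25)) + 3132173) - 2186289 = ((25/16)*(25/41)*(-1569 - 973/1361) + 3132173) - 2186289 = ((25/16)*(25/41)*(-2136382/1361) + 3132173) - 2186289 = (-667619375/446408 + 3132173) - 2186289 = 1397559465209/446408 - 2186289 = 421582565297/446408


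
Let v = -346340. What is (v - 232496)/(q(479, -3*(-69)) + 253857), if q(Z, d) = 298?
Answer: -578836/254155 ≈ -2.2775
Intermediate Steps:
(v - 232496)/(q(479, -3*(-69)) + 253857) = (-346340 - 232496)/(298 + 253857) = -578836/254155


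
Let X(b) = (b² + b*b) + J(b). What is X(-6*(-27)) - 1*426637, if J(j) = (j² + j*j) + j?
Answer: -321499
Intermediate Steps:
J(j) = j + 2*j² (J(j) = (j² + j²) + j = 2*j² + j = j + 2*j²)
X(b) = 2*b² + b*(1 + 2*b) (X(b) = (b² + b*b) + b*(1 + 2*b) = (b² + b²) + b*(1 + 2*b) = 2*b² + b*(1 + 2*b))
X(-6*(-27)) - 1*426637 = (-6*(-27))*(1 + 4*(-6*(-27))) - 1*426637 = 162*(1 + 4*162) - 426637 = 162*(1 + 648) - 426637 = 162*649 - 426637 = 105138 - 426637 = -321499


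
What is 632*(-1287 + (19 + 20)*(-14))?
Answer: -1158456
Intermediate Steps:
632*(-1287 + (19 + 20)*(-14)) = 632*(-1287 + 39*(-14)) = 632*(-1287 - 546) = 632*(-1833) = -1158456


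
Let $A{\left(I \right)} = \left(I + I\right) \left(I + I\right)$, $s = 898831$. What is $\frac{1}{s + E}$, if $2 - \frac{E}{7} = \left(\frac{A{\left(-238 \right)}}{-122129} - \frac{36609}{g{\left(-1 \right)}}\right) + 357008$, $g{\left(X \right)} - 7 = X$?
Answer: $- \frac{34894}{54346969295} \approx -6.4206 \cdot 10^{-7}$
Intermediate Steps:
$A{\left(I \right)} = 4 I^{2}$ ($A{\left(I \right)} = 2 I 2 I = 4 I^{2}$)
$g{\left(X \right)} = 7 + X$
$E = - \frac{85710778209}{34894}$ ($E = 14 - 7 \left(\left(\frac{4 \left(-238\right)^{2}}{-122129} - \frac{36609}{7 - 1}\right) + 357008\right) = 14 - 7 \left(\left(4 \cdot 56644 \left(- \frac{1}{122129}\right) - \frac{36609}{6}\right) + 357008\right) = 14 - 7 \left(\left(226576 \left(- \frac{1}{122129}\right) - \frac{12203}{2}\right) + 357008\right) = 14 - 7 \left(\left(- \frac{32368}{17447} - \frac{12203}{2}\right) + 357008\right) = 14 - 7 \left(- \frac{212970477}{34894} + 357008\right) = 14 - \frac{85711266725}{34894} = - \frac{85710778209}{34894} \approx -2.4563 \cdot 10^{6}$)
$\frac{1}{s + E} = \frac{1}{898831 - \frac{85710778209}{34894}} = \frac{1}{- \frac{54346969295}{34894}} = - \frac{34894}{54346969295}$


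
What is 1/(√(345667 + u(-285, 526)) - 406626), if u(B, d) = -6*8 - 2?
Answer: -406626/165344358259 - √345617/165344358259 ≈ -2.4628e-6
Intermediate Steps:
u(B, d) = -50 (u(B, d) = -48 - 2 = -50)
1/(√(345667 + u(-285, 526)) - 406626) = 1/(√(345667 - 50) - 406626) = 1/(√345617 - 406626) = 1/(-406626 + √345617)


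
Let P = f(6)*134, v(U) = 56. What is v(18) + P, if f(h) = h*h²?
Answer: 29000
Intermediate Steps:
f(h) = h³
P = 28944 (P = 6³*134 = 216*134 = 28944)
v(18) + P = 56 + 28944 = 29000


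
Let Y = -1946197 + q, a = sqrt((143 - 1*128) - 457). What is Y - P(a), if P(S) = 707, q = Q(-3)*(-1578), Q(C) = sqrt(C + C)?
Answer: -1946904 - 1578*I*sqrt(6) ≈ -1.9469e+6 - 3865.3*I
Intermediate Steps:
Q(C) = sqrt(2)*sqrt(C) (Q(C) = sqrt(2*C) = sqrt(2)*sqrt(C))
q = -1578*I*sqrt(6) (q = (sqrt(2)*sqrt(-3))*(-1578) = (sqrt(2)*(I*sqrt(3)))*(-1578) = (I*sqrt(6))*(-1578) = -1578*I*sqrt(6) ≈ -3865.3*I)
a = I*sqrt(442) (a = sqrt((143 - 128) - 457) = sqrt(15 - 457) = sqrt(-442) = I*sqrt(442) ≈ 21.024*I)
Y = -1946197 - 1578*I*sqrt(6) ≈ -1.9462e+6 - 3865.3*I
Y - P(a) = (-1946197 - 1578*I*sqrt(6)) - 1*707 = (-1946197 - 1578*I*sqrt(6)) - 707 = -1946904 - 1578*I*sqrt(6)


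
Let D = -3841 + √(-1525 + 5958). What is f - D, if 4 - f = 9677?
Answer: -5832 - √4433 ≈ -5898.6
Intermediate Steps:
f = -9673 (f = 4 - 1*9677 = 4 - 9677 = -9673)
D = -3841 + √4433 ≈ -3774.4
f - D = -9673 - (-3841 + √4433) = -9673 + (3841 - √4433) = -5832 - √4433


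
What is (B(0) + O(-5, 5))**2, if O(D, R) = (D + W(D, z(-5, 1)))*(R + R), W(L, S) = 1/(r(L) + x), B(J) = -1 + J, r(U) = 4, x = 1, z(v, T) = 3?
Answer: 2401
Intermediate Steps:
W(L, S) = 1/5 (W(L, S) = 1/(4 + 1) = 1/5)
O(D, R) = 2*R*(1/5 + D) (O(D, R) = (D + 1/5)*(R + R) = (1/5 + D)*(2*R) = 2*R*(1/5 + D))
(B(0) + O(-5, 5))**2 = ((-1 + 0) + (2/5)*5*(1 + 5*(-5)))**2 = (-1 + (2/5)*5*(1 - 25))**2 = (-1 + (2/5)*5*(-24))**2 = (-1 - 48)**2 = (-49)**2 = 2401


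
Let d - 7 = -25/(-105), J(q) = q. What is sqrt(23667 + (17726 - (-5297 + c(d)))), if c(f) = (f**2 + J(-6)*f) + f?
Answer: sqrt(20583146)/21 ≈ 216.04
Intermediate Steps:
d = 152/21 (d = 7 - 25/(-105) = 7 - 25*(-1/105) = 7 + 5/21 = 152/21 ≈ 7.2381)
c(f) = f**2 - 5*f (c(f) = (f**2 - 6*f) + f = f**2 - 5*f)
sqrt(23667 + (17726 - (-5297 + c(d)))) = sqrt(23667 + (17726 - (-5297 + 152*(-5 + 152/21)/21))) = sqrt(23667 + (17726 - (-5297 + (152/21)*(47/21)))) = sqrt(23667 + (17726 - (-5297 + 7144/441))) = sqrt(23667 + (17726 - 1*(-2328833/441))) = sqrt(23667 + (17726 + 2328833/441)) = sqrt(23667 + 10145999/441) = sqrt(20583146/441) = sqrt(20583146)/21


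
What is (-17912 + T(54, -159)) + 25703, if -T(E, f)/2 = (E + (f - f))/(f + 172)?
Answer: 101175/13 ≈ 7782.7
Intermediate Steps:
T(E, f) = -2*E/(172 + f) (T(E, f) = -2*(E + (f - f))/(f + 172) = -2*(E + 0)/(172 + f) = -2*E/(172 + f))
(-17912 + T(54, -159)) + 25703 = (-17912 - 2*54/(172 - 159)) + 25703 = (-17912 - 2*54/13) + 25703 = (-17912 - 2*54*1/13) + 25703 = (-17912 - 108/13) + 25703 = -232964/13 + 25703 = 101175/13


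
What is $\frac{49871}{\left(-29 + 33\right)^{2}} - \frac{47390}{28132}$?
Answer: $\frac{350553183}{112528} \approx 3115.3$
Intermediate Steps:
$\frac{49871}{\left(-29 + 33\right)^{2}} - \frac{47390}{28132} = \frac{49871}{4^{2}} - \frac{23695}{14066} = \frac{49871}{16} - \frac{23695}{14066} = \frac{350553183}{112528}$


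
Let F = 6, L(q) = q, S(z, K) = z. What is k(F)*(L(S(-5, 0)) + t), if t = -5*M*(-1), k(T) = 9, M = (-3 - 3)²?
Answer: 1575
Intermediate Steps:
M = 36 (M = (-6)² = 36)
t = 180 (t = -5*36*(-1) = -180*(-1) = 180)
k(F)*(L(S(-5, 0)) + t) = 9*(-5 + 180) = 9*175 = 1575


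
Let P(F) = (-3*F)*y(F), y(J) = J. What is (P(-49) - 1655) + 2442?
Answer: -6416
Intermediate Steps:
P(F) = -3*F**2 (P(F) = (-3*F)*F = -3*F**2)
(P(-49) - 1655) + 2442 = (-3*(-49)**2 - 1655) + 2442 = (-3*2401 - 1655) + 2442 = (-7203 - 1655) + 2442 = -8858 + 2442 = -6416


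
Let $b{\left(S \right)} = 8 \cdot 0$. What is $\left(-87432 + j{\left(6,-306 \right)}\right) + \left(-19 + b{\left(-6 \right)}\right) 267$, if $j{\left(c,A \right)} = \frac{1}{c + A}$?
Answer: $- \frac{27751501}{300} \approx -92505.0$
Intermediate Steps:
$j{\left(c,A \right)} = \frac{1}{A + c}$
$b{\left(S \right)} = 0$
$\left(-87432 + j{\left(6,-306 \right)}\right) + \left(-19 + b{\left(-6 \right)}\right) 267 = \left(-87432 + \frac{1}{-306 + 6}\right) + \left(-19 + 0\right) 267 = \left(-87432 + \frac{1}{-300}\right) - 5073 = \left(-87432 - \frac{1}{300}\right) - 5073 = - \frac{26229601}{300} - 5073 = - \frac{27751501}{300}$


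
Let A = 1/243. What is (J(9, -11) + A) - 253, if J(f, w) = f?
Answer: -59291/243 ≈ -244.00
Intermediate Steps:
A = 1/243 ≈ 0.0041152
(J(9, -11) + A) - 253 = (9 + 1/243) - 253 = 2188/243 - 253 = -59291/243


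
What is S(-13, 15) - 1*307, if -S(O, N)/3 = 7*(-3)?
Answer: -244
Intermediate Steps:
S(O, N) = 63 (S(O, N) = -21*(-3) = -3*(-21) = 63)
S(-13, 15) - 1*307 = 63 - 1*307 = 63 - 307 = -244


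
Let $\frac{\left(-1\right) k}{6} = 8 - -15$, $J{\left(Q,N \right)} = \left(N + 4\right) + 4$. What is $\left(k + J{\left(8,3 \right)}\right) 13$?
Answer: $-1651$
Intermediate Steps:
$J{\left(Q,N \right)} = 8 + N$ ($J{\left(Q,N \right)} = \left(4 + N\right) + 4 = 8 + N$)
$k = -138$ ($k = - 6 \left(8 - -15\right) = - 6 \left(8 + 15\right) = \left(-6\right) 23 = -138$)
$\left(k + J{\left(8,3 \right)}\right) 13 = \left(-138 + \left(8 + 3\right)\right) 13 = \left(-138 + 11\right) 13 = \left(-127\right) 13 = -1651$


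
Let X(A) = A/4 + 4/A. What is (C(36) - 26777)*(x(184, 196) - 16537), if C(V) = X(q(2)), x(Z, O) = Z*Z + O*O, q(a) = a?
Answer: -2984553515/2 ≈ -1.4923e+9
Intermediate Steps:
X(A) = 4/A + A/4 (X(A) = A*(¼) + 4/A = A/4 + 4/A = 4/A + A/4)
x(Z, O) = O² + Z² (x(Z, O) = Z² + O² = O² + Z²)
C(V) = 5/2 (C(V) = 4/2 + (¼)*2 = 4*(½) + ½ = 2 + ½ = 5/2)
(C(36) - 26777)*(x(184, 196) - 16537) = (5/2 - 26777)*((196² + 184²) - 16537) = -53549*((38416 + 33856) - 16537)/2 = -53549*(72272 - 16537)/2 = -53549/2*55735 = -2984553515/2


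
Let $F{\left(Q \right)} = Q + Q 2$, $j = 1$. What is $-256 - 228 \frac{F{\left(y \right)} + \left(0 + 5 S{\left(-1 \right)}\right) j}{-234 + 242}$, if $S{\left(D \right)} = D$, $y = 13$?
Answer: $-1225$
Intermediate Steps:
$F{\left(Q \right)} = 3 Q$ ($F{\left(Q \right)} = Q + 2 Q = 3 Q$)
$-256 - 228 \frac{F{\left(y \right)} + \left(0 + 5 S{\left(-1 \right)}\right) j}{-234 + 242} = -256 - 228 \frac{3 \cdot 13 + \left(0 + 5 \left(-1\right)\right) 1}{-234 + 242} = -256 - 228 \frac{39 + \left(0 - 5\right) 1}{8} = -256 - 228 \left(39 - 5\right) \frac{1}{8} = -256 - 228 \cdot 34 \cdot \frac{1}{8} = -256 - 969 = -1225$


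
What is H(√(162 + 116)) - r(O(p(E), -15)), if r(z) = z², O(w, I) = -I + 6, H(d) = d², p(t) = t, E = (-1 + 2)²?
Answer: -163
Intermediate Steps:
E = 1 (E = 1² = 1)
O(w, I) = 6 - I
H(√(162 + 116)) - r(O(p(E), -15)) = (√(162 + 116))² - (6 - 1*(-15))² = (√278)² - (6 + 15)² = 278 - 1*21² = 278 - 1*441 = 278 - 441 = -163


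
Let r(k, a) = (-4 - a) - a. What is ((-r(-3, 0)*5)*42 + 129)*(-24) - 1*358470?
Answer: -381726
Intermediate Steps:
r(k, a) = -4 - 2*a
((-r(-3, 0)*5)*42 + 129)*(-24) - 1*358470 = ((-(-4 - 2*0)*5)*42 + 129)*(-24) - 1*358470 = ((-(-4 + 0)*5)*42 + 129)*(-24) - 358470 = ((-1*(-4)*5)*42 + 129)*(-24) - 358470 = ((4*5)*42 + 129)*(-24) - 358470 = (20*42 + 129)*(-24) - 358470 = (840 + 129)*(-24) - 358470 = 969*(-24) - 358470 = -23256 - 358470 = -381726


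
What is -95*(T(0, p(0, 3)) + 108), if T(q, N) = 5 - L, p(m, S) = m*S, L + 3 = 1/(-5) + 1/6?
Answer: -66139/6 ≈ -11023.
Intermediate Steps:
L = -91/30 (L = -3 + (1/(-5) + 1/6) = -3 + (1*(-⅕) + 1*(⅙)) = -3 + (-⅕ + ⅙) = -3 - 1/30 = -91/30 ≈ -3.0333)
p(m, S) = S*m
T(q, N) = 241/30 (T(q, N) = 5 - 1*(-91/30) = 5 + 91/30 = 241/30)
-95*(T(0, p(0, 3)) + 108) = -95*(241/30 + 108) = -95*3481/30 = -66139/6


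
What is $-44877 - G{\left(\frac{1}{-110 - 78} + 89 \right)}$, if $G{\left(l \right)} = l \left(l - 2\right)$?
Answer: $- \frac{1859768193}{35344} \approx -52619.0$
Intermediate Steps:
$G{\left(l \right)} = l \left(-2 + l\right)$
$-44877 - G{\left(\frac{1}{-110 - 78} + 89 \right)} = -44877 - \left(\frac{1}{-110 - 78} + 89\right) \left(-2 + \left(\frac{1}{-110 - 78} + 89\right)\right) = -44877 - \left(\frac{1}{-188} + 89\right) \left(-2 + \left(\frac{1}{-188} + 89\right)\right) = -44877 - \left(- \frac{1}{188} + 89\right) \left(-2 + \left(- \frac{1}{188} + 89\right)\right) = -44877 - \frac{16731 \left(-2 + \frac{16731}{188}\right)}{188} = -44877 - \frac{16731}{188} \cdot \frac{16355}{188} = -44877 - \frac{273635505}{35344} = - \frac{1859768193}{35344}$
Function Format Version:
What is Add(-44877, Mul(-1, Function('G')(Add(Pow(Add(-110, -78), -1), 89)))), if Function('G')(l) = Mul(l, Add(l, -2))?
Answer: Rational(-1859768193, 35344) ≈ -52619.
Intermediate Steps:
Function('G')(l) = Mul(l, Add(-2, l))
Add(-44877, Mul(-1, Function('G')(Add(Pow(Add(-110, -78), -1), 89)))) = Add(-44877, Mul(-1, Mul(Add(Pow(Add(-110, -78), -1), 89), Add(-2, Add(Pow(Add(-110, -78), -1), 89))))) = Add(-44877, Mul(-1, Mul(Add(Pow(-188, -1), 89), Add(-2, Add(Pow(-188, -1), 89))))) = Add(-44877, Mul(-1, Mul(Add(Rational(-1, 188), 89), Add(-2, Add(Rational(-1, 188), 89))))) = Add(-44877, Mul(-1, Mul(Rational(16731, 188), Add(-2, Rational(16731, 188))))) = Add(-44877, Mul(-1, Mul(Rational(16731, 188), Rational(16355, 188)))) = Add(-44877, Mul(-1, Rational(273635505, 35344))) = Add(-44877, Rational(-273635505, 35344)) = Rational(-1859768193, 35344)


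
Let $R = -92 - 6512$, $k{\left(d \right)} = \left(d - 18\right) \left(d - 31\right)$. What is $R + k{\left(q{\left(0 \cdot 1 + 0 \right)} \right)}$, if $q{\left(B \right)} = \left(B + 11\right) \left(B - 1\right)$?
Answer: $-5386$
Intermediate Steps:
$q{\left(B \right)} = \left(-1 + B\right) \left(11 + B\right)$ ($q{\left(B \right)} = \left(11 + B\right) \left(-1 + B\right) = \left(-1 + B\right) \left(11 + B\right)$)
$k{\left(d \right)} = \left(-31 + d\right) \left(-18 + d\right)$ ($k{\left(d \right)} = \left(-18 + d\right) \left(-31 + d\right) = \left(-31 + d\right) \left(-18 + d\right)$)
$R = -6604$ ($R = -92 - 6512 = -6604$)
$R + k{\left(q{\left(0 \cdot 1 + 0 \right)} \right)} = -6604 + \left(558 + \left(-11 + \left(0 \cdot 1 + 0\right)^{2} + 10 \left(0 \cdot 1 + 0\right)\right)^{2} - 49 \left(-11 + \left(0 \cdot 1 + 0\right)^{2} + 10 \left(0 \cdot 1 + 0\right)\right)\right) = -6604 + \left(558 + \left(-11 + \left(0 + 0\right)^{2} + 10 \left(0 + 0\right)\right)^{2} - 49 \left(-11 + \left(0 + 0\right)^{2} + 10 \left(0 + 0\right)\right)\right) = -6604 + \left(558 + \left(-11 + 0^{2} + 10 \cdot 0\right)^{2} - 49 \left(-11 + 0^{2} + 10 \cdot 0\right)\right) = -6604 + \left(558 + \left(-11 + 0 + 0\right)^{2} - 49 \left(-11 + 0 + 0\right)\right) = -6604 + \left(558 + \left(-11\right)^{2} - -539\right) = -6604 + \left(558 + 121 + 539\right) = -6604 + 1218 = -5386$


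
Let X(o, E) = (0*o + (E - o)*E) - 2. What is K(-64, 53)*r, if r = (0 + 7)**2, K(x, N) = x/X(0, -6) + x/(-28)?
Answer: 336/17 ≈ 19.765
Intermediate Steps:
X(o, E) = -2 + E*(E - o) (X(o, E) = (0 + E*(E - o)) - 2 = E*(E - o) - 2 = -2 + E*(E - o))
K(x, N) = -3*x/476 (K(x, N) = x/(-2 + (-6)**2 - 1*(-6)*0) + x/(-28) = x/(-2 + 36 + 0) + x*(-1/28) = x/34 - x/28 = -3*x/476)
r = 49 (r = 7**2 = 49)
K(-64, 53)*r = -3/476*(-64)*49 = (48/119)*49 = 336/17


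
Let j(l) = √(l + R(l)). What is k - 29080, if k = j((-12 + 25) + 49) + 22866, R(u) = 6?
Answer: -6214 + 2*√17 ≈ -6205.8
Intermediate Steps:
j(l) = √(6 + l) (j(l) = √(l + 6) = √(6 + l))
k = 22866 + 2*√17 (k = √(6 + ((-12 + 25) + 49)) + 22866 = √(6 + (13 + 49)) + 22866 = √(6 + 62) + 22866 = √68 + 22866 = 2*√17 + 22866 = 22866 + 2*√17 ≈ 22874.)
k - 29080 = (22866 + 2*√17) - 29080 = -6214 + 2*√17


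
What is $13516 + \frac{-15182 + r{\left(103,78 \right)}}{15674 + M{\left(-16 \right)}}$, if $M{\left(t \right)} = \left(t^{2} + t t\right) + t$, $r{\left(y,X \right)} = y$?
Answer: $\frac{218538641}{16170} \approx 13515.0$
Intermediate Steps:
$M{\left(t \right)} = t + 2 t^{2}$ ($M{\left(t \right)} = \left(t^{2} + t^{2}\right) + t = 2 t^{2} + t = t + 2 t^{2}$)
$13516 + \frac{-15182 + r{\left(103,78 \right)}}{15674 + M{\left(-16 \right)}} = 13516 + \frac{-15182 + 103}{15674 - 16 \left(1 + 2 \left(-16\right)\right)} = 13516 - \frac{15079}{15674 - 16 \left(1 - 32\right)} = 13516 - \frac{15079}{15674 - -496} = 13516 - \frac{15079}{15674 + 496} = 13516 - \frac{15079}{16170} = \frac{218538641}{16170}$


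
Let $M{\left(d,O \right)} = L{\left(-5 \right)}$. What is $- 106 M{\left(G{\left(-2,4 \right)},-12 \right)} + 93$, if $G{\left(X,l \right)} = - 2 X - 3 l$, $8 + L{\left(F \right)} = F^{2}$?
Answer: $-1709$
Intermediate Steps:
$L{\left(F \right)} = -8 + F^{2}$
$G{\left(X,l \right)} = - 3 l - 2 X$
$M{\left(d,O \right)} = 17$ ($M{\left(d,O \right)} = -8 + \left(-5\right)^{2} = -8 + 25 = 17$)
$- 106 M{\left(G{\left(-2,4 \right)},-12 \right)} + 93 = \left(-106\right) 17 + 93 = -1802 + 93 = -1709$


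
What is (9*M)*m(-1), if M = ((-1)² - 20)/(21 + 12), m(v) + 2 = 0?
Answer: 114/11 ≈ 10.364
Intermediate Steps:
m(v) = -2 (m(v) = -2 + 0 = -2)
M = -19/33 (M = (1 - 20)/33 = -19*1/33 = -19/33 ≈ -0.57576)
(9*M)*m(-1) = (9*(-19/33))*(-2) = -57/11*(-2) = 114/11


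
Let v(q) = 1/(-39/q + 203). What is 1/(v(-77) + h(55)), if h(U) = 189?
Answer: 15670/2961707 ≈ 0.0052909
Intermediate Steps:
v(q) = 1/(203 - 39/q)
1/(v(-77) + h(55)) = 1/(-77/(-39 + 203*(-77)) + 189) = 1/(-77/(-39 - 15631) + 189) = 1/(-77/(-15670) + 189) = 1/(-77*(-1/15670) + 189) = 1/(77/15670 + 189) = 1/(2961707/15670) = 15670/2961707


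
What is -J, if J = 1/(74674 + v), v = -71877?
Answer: -1/2797 ≈ -0.00035753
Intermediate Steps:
J = 1/2797 (J = 1/(74674 - 71877) = 1/2797 ≈ 0.00035753)
-J = -1*1/2797 = -1/2797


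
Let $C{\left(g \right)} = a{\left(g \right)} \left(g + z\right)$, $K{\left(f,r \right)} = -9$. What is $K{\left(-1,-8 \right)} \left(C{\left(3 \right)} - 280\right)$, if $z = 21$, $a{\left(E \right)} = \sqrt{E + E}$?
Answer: $2520 - 216 \sqrt{6} \approx 1990.9$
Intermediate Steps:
$a{\left(E \right)} = \sqrt{2} \sqrt{E}$ ($a{\left(E \right)} = \sqrt{2 E} = \sqrt{2} \sqrt{E}$)
$C{\left(g \right)} = \sqrt{2} \sqrt{g} \left(21 + g\right)$ ($C{\left(g \right)} = \sqrt{2} \sqrt{g} \left(g + 21\right) = \sqrt{2} \sqrt{g} \left(21 + g\right)$)
$K{\left(-1,-8 \right)} \left(C{\left(3 \right)} - 280\right) = - 9 \left(\sqrt{2} \sqrt{3} \left(21 + 3\right) - 280\right) = - 9 \left(\sqrt{2} \sqrt{3} \cdot 24 - 280\right) = - 9 \left(24 \sqrt{6} - 280\right) = - 9 \left(-280 + 24 \sqrt{6}\right) = 2520 - 216 \sqrt{6}$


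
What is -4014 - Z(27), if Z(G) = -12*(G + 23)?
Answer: -3414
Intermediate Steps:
Z(G) = -276 - 12*G (Z(G) = -12*(23 + G) = -276 - 12*G)
-4014 - Z(27) = -4014 - (-276 - 12*27) = -4014 - (-276 - 324) = -4014 - 1*(-600) = -4014 + 600 = -3414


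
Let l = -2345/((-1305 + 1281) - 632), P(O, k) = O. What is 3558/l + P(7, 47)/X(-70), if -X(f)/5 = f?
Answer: 23340949/23450 ≈ 995.35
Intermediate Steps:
X(f) = -5*f
l = 2345/656 (l = -2345/(-24 - 632) = -2345/(-656) = -2345*(-1/656) = 2345/656 ≈ 3.5747)
3558/l + P(7, 47)/X(-70) = 3558/(2345/656) + 7/((-5*(-70))) = 3558*(656/2345) + 7/350 = 2334048/2345 + 7*(1/350) = 2334048/2345 + 1/50 = 23340949/23450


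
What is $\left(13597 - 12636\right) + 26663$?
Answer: $27624$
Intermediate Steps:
$\left(13597 - 12636\right) + 26663 = 961 + 26663 = 27624$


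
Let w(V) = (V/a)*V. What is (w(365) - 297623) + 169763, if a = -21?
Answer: -2818285/21 ≈ -1.3420e+5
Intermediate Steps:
w(V) = -V²/21 (w(V) = (V/(-21))*V = (V*(-1/21))*V = (-V/21)*V = -V²/21)
(w(365) - 297623) + 169763 = (-1/21*365² - 297623) + 169763 = (-1/21*133225 - 297623) + 169763 = (-133225/21 - 297623) + 169763 = -6383308/21 + 169763 = -2818285/21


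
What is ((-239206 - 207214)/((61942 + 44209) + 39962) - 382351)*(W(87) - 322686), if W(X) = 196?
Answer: 18016515962786670/146113 ≈ 1.2331e+11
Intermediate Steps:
((-239206 - 207214)/((61942 + 44209) + 39962) - 382351)*(W(87) - 322686) = ((-239206 - 207214)/((61942 + 44209) + 39962) - 382351)*(196 - 322686) = (-446420/(106151 + 39962) - 382351)*(-322490) = (-446420/146113 - 382351)*(-322490) = -55866898083/146113*(-322490) = 18016515962786670/146113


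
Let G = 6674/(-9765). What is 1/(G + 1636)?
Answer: 9765/15968866 ≈ 0.00061150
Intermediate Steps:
G = -6674/9765 (G = 6674*(-1/9765) = -6674/9765 ≈ -0.68346)
1/(G + 1636) = 1/(-6674/9765 + 1636) = 1/(15968866/9765) = 9765/15968866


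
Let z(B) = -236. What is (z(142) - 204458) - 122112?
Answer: -326806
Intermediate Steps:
(z(142) - 204458) - 122112 = (-236 - 204458) - 122112 = -204694 - 122112 = -326806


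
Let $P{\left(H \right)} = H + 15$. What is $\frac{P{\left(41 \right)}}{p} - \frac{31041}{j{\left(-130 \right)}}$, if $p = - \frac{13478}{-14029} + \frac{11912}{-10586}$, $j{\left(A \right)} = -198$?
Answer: $- \frac{24672014237}{134394370} \approx -183.58$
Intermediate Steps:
$P{\left(H \right)} = 15 + H$
$p = - \frac{12217670}{74255497}$ ($p = \left(-13478\right) \left(- \frac{1}{14029}\right) + 11912 \left(- \frac{1}{10586}\right) = \frac{13478}{14029} - \frac{5956}{5293} = - \frac{12217670}{74255497} \approx -0.16454$)
$\frac{P{\left(41 \right)}}{p} - \frac{31041}{j{\left(-130 \right)}} = \frac{15 + 41}{- \frac{12217670}{74255497}} - \frac{31041}{-198} = 56 \left(- \frac{74255497}{12217670}\right) - - \frac{3449}{22} = - \frac{2079153916}{6108835} + \frac{3449}{22} = - \frac{24672014237}{134394370}$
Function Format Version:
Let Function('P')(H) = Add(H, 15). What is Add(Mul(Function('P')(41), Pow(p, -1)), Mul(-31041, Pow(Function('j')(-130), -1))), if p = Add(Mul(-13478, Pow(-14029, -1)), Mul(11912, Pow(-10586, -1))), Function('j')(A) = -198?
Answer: Rational(-24672014237, 134394370) ≈ -183.58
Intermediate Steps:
Function('P')(H) = Add(15, H)
p = Rational(-12217670, 74255497) (p = Add(Mul(-13478, Rational(-1, 14029)), Mul(11912, Rational(-1, 10586))) = Add(Rational(13478, 14029), Rational(-5956, 5293)) = Rational(-12217670, 74255497) ≈ -0.16454)
Add(Mul(Function('P')(41), Pow(p, -1)), Mul(-31041, Pow(Function('j')(-130), -1))) = Add(Mul(Add(15, 41), Pow(Rational(-12217670, 74255497), -1)), Mul(-31041, Pow(-198, -1))) = Add(Mul(56, Rational(-74255497, 12217670)), Mul(-31041, Rational(-1, 198))) = Add(Rational(-2079153916, 6108835), Rational(3449, 22)) = Rational(-24672014237, 134394370)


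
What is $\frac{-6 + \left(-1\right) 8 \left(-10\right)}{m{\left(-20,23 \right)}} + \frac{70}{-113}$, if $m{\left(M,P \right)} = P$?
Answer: $\frac{6752}{2599} \approx 2.5979$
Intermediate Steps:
$\frac{-6 + \left(-1\right) 8 \left(-10\right)}{m{\left(-20,23 \right)}} + \frac{70}{-113} = \frac{-6 + \left(-1\right) 8 \left(-10\right)}{23} + \frac{70}{-113} = \left(-6 - -80\right) \frac{1}{23} + 70 \left(- \frac{1}{113}\right) = \left(-6 + 80\right) \frac{1}{23} - \frac{70}{113} = 74 \cdot \frac{1}{23} - \frac{70}{113} = \frac{74}{23} - \frac{70}{113} = \frac{6752}{2599}$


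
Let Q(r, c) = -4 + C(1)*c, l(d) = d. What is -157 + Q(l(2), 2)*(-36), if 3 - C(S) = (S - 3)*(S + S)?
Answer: -517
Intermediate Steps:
C(S) = 3 - 2*S*(-3 + S) (C(S) = 3 - (S - 3)*(S + S) = 3 - (-3 + S)*2*S = 3 - 2*S*(-3 + S))
Q(r, c) = -4 + 7*c (Q(r, c) = -4 + (3 - 2*1² + 6*1)*c = -4 + (3 - 2*1 + 6)*c = -4 + (3 - 2 + 6)*c = -4 + 7*c)
-157 + Q(l(2), 2)*(-36) = -157 + (-4 + 7*2)*(-36) = -157 + (-4 + 14)*(-36) = -157 + 10*(-36) = -157 - 360 = -517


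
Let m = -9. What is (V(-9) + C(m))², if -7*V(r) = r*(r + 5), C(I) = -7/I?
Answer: 75625/3969 ≈ 19.054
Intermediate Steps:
V(r) = -r*(5 + r)/7 (V(r) = -r*(r + 5)/7 = -r*(5 + r)/7)
(V(-9) + C(m))² = (-⅐*(-9)*(5 - 9) - 7/(-9))² = (-⅐*(-9)*(-4) - 7*(-⅑))² = (-36/7 + 7/9)² = (-275/63)² = 75625/3969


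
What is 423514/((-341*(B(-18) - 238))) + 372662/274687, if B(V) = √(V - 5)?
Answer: 2683735111846/408299975853 + 32578*I*√23/1486419 ≈ 6.573 + 0.10511*I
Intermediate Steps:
B(V) = √(-5 + V)
423514/((-341*(B(-18) - 238))) + 372662/274687 = 423514/((-341*(√(-5 - 18) - 238))) + 372662/274687 = 423514/((-341*(√(-23) - 238))) + 372662*(1/274687) = 423514/((-341*(I*√23 - 238))) + 372662/274687 = 423514/((-341*(-238 + I*√23))) + 372662/274687 = 423514/(81158 - 341*I*√23) + 372662/274687 = 372662/274687 + 423514/(81158 - 341*I*√23)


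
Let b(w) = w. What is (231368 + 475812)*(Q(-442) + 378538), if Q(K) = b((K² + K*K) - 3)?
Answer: 544007408340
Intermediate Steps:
Q(K) = -3 + 2*K² (Q(K) = (K² + K*K) - 3 = (K² + K²) - 3 = 2*K² - 3 = -3 + 2*K²)
(231368 + 475812)*(Q(-442) + 378538) = (231368 + 475812)*((-3 + 2*(-442)²) + 378538) = 707180*((-3 + 2*195364) + 378538) = 707180*((-3 + 390728) + 378538) = 707180*(390725 + 378538) = 707180*769263 = 544007408340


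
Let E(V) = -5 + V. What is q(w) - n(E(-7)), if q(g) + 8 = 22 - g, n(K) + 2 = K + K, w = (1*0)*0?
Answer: 40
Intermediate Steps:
w = 0 (w = 0*0 = 0)
n(K) = -2 + 2*K (n(K) = -2 + (K + K) = -2 + 2*K)
q(g) = 14 - g (q(g) = -8 + (22 - g) = 14 - g)
q(w) - n(E(-7)) = (14 - 1*0) - (-2 + 2*(-5 - 7)) = (14 + 0) - (-2 + 2*(-12)) = 14 - (-2 - 24) = 14 - 1*(-26) = 14 + 26 = 40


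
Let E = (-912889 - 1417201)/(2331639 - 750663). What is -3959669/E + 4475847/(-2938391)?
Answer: 1313909533883071491/489051106085 ≈ 2.6867e+6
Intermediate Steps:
E = -1165045/790488 (E = -2330090/1580976 = -2330090*1/1580976 = -1165045/790488 ≈ -1.4738)
-3959669/E + 4475847/(-2938391) = -3959669/(-1165045/790488) + 4475847/(-2938391) = -3959669*(-790488/1165045) + 4475847*(-1/2938391) = 447152975496/166435 - 4475847/2938391 = 1313909533883071491/489051106085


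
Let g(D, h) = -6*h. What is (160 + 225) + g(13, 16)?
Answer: 289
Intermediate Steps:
(160 + 225) + g(13, 16) = (160 + 225) - 6*16 = 385 - 96 = 289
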